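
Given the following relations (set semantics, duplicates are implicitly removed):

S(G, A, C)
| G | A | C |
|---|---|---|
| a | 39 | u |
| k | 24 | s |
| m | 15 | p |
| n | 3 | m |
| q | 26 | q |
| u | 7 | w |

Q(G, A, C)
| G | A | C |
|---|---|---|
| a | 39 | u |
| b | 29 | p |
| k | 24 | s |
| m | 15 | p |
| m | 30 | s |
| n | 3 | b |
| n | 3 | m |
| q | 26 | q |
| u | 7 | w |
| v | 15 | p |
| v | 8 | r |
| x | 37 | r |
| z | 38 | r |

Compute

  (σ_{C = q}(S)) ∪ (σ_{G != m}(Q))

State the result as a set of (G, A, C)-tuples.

{(a, 39, u), (b, 29, p), (k, 24, s), (n, 3, b), (n, 3, m), (q, 26, q), (u, 7, w), (v, 15, p), (v, 8, r), (x, 37, r), (z, 38, r)}

σ[C = q]: keep tuples satisfying C = q → {(q, 26, q)}
σ[G != m]: keep tuples satisfying G != m → {(a, 39, u), (b, 29, p), (k, 24, s), (n, 3, b), (n, 3, m), (q, 26, q), (u, 7, w), (v, 15, p), (v, 8, r), (x, 37, r), (z, 38, r)}
Taking the union: {(a, 39, u), (b, 29, p), (k, 24, s), (n, 3, b), (n, 3, m), (q, 26, q), (u, 7, w), (v, 15, p), (v, 8, r), (x, 37, r), (z, 38, r)}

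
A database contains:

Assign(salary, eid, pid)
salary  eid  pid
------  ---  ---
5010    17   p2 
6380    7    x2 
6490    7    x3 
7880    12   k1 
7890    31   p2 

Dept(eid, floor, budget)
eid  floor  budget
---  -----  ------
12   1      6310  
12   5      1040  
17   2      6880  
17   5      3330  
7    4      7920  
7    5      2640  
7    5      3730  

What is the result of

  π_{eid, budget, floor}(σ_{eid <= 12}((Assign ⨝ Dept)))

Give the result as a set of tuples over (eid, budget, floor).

Assign ⋈ Dept (natural join on eid): {(5010, 17, p2, 2, 6880), (5010, 17, p2, 5, 3330), (6380, 7, x2, 4, 7920), (6380, 7, x2, 5, 2640), (6380, 7, x2, 5, 3730), (6490, 7, x3, 4, 7920), (6490, 7, x3, 5, 2640), (6490, 7, x3, 5, 3730), (7880, 12, k1, 1, 6310), (7880, 12, k1, 5, 1040)}
Apply σ_{eid <= 12}; surviving tuples: {(6380, 7, x2, 4, 7920), (6380, 7, x2, 5, 2640), (6380, 7, x2, 5, 3730), (6490, 7, x3, 4, 7920), (6490, 7, x3, 5, 2640), (6490, 7, x3, 5, 3730), (7880, 12, k1, 1, 6310), (7880, 12, k1, 5, 1040)}
π[eid, budget, floor]: project onto (eid, budget, floor) (3 duplicate(s) eliminated) → {(12, 1040, 5), (12, 6310, 1), (7, 2640, 5), (7, 3730, 5), (7, 7920, 4)}

{(12, 1040, 5), (12, 6310, 1), (7, 2640, 5), (7, 3730, 5), (7, 7920, 4)}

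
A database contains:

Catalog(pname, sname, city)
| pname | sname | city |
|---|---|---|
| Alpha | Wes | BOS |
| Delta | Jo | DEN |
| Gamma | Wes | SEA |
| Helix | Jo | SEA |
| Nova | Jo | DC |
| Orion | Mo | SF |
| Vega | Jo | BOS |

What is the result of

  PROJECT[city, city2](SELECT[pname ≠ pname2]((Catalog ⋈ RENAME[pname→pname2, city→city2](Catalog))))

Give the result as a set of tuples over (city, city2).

{(BOS, DC), (BOS, DEN), (BOS, SEA), (DC, BOS), (DC, DEN), (DC, SEA), (DEN, BOS), (DEN, DC), (DEN, SEA), (SEA, BOS), (SEA, DC), (SEA, DEN)}

ρ[pname→pname2, city→city2]: schema becomes (pname2, sname, city2); tuples unchanged.
Joining Catalog and RENAME[pname→pname2, city→city2](Catalog) on sname yields {(Alpha, Wes, BOS, Alpha, BOS), (Alpha, Wes, BOS, Gamma, SEA), (Delta, Jo, DEN, Delta, DEN), (Delta, Jo, DEN, Helix, SEA), (Delta, Jo, DEN, Nova, DC), (Delta, Jo, DEN, Vega, BOS), (Gamma, Wes, SEA, Alpha, BOS), (Gamma, Wes, SEA, Gamma, SEA), (Helix, Jo, SEA, Delta, DEN), (Helix, Jo, SEA, Helix, SEA), (Helix, Jo, SEA, Nova, DC), (Helix, Jo, SEA, Vega, BOS), (Nova, Jo, DC, Delta, DEN), (Nova, Jo, DC, Helix, SEA), (Nova, Jo, DC, Nova, DC), (Nova, Jo, DC, Vega, BOS), (Orion, Mo, SF, Orion, SF), (Vega, Jo, BOS, Delta, DEN), (Vega, Jo, BOS, Helix, SEA), (Vega, Jo, BOS, Nova, DC), (Vega, Jo, BOS, Vega, BOS)}.
Apply σ_{pname ≠ pname2}; surviving tuples: {(Alpha, Wes, BOS, Gamma, SEA), (Delta, Jo, DEN, Helix, SEA), (Delta, Jo, DEN, Nova, DC), (Delta, Jo, DEN, Vega, BOS), (Gamma, Wes, SEA, Alpha, BOS), (Helix, Jo, SEA, Delta, DEN), (Helix, Jo, SEA, Nova, DC), (Helix, Jo, SEA, Vega, BOS), (Nova, Jo, DC, Delta, DEN), (Nova, Jo, DC, Helix, SEA), (Nova, Jo, DC, Vega, BOS), (Vega, Jo, BOS, Delta, DEN), (Vega, Jo, BOS, Helix, SEA), (Vega, Jo, BOS, Nova, DC)}
Keep only column(s) city, city2 (2 duplicate(s) eliminated): {(BOS, DC), (BOS, DEN), (BOS, SEA), (DC, BOS), (DC, DEN), (DC, SEA), (DEN, BOS), (DEN, DC), (DEN, SEA), (SEA, BOS), (SEA, DC), (SEA, DEN)}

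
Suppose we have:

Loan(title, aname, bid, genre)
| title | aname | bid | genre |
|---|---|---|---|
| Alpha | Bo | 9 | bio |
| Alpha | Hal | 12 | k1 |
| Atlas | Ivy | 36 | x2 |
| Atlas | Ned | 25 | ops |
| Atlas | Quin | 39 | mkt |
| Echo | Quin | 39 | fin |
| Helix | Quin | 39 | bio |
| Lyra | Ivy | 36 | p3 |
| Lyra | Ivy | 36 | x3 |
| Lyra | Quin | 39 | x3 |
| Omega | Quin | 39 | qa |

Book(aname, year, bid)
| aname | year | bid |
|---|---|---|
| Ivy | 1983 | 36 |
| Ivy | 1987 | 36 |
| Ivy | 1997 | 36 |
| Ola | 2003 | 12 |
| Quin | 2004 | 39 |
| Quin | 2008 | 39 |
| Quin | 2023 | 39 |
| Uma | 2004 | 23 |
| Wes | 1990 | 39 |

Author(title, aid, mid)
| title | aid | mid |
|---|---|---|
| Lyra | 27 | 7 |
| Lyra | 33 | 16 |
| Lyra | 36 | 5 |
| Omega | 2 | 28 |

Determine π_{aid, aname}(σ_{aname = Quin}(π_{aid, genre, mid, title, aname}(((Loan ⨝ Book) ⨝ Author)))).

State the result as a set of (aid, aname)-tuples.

Joining Loan and Book on aname, bid yields {(Atlas, Ivy, 36, x2, 1983), (Atlas, Ivy, 36, x2, 1987), (Atlas, Ivy, 36, x2, 1997), (Atlas, Quin, 39, mkt, 2004), (Atlas, Quin, 39, mkt, 2008), (Atlas, Quin, 39, mkt, 2023), (Echo, Quin, 39, fin, 2004), (Echo, Quin, 39, fin, 2008), (Echo, Quin, 39, fin, 2023), (Helix, Quin, 39, bio, 2004), (Helix, Quin, 39, bio, 2008), (Helix, Quin, 39, bio, 2023), (Lyra, Ivy, 36, p3, 1983), (Lyra, Ivy, 36, p3, 1987), (Lyra, Ivy, 36, p3, 1997), (Lyra, Ivy, 36, x3, 1983), (Lyra, Ivy, 36, x3, 1987), (Lyra, Ivy, 36, x3, 1997), (Lyra, Quin, 39, x3, 2004), (Lyra, Quin, 39, x3, 2008), (Lyra, Quin, 39, x3, 2023), (Omega, Quin, 39, qa, 2004), (Omega, Quin, 39, qa, 2008), (Omega, Quin, 39, qa, 2023)}.
Joining (Loan ⨝ Book) and Author on title yields {(Lyra, Ivy, 36, p3, 1983, 27, 7), (Lyra, Ivy, 36, p3, 1983, 33, 16), (Lyra, Ivy, 36, p3, 1983, 36, 5), (Lyra, Ivy, 36, p3, 1987, 27, 7), (Lyra, Ivy, 36, p3, 1987, 33, 16), (Lyra, Ivy, 36, p3, 1987, 36, 5), (Lyra, Ivy, 36, p3, 1997, 27, 7), (Lyra, Ivy, 36, p3, 1997, 33, 16), (Lyra, Ivy, 36, p3, 1997, 36, 5), (Lyra, Ivy, 36, x3, 1983, 27, 7), (Lyra, Ivy, 36, x3, 1983, 33, 16), (Lyra, Ivy, 36, x3, 1983, 36, 5), (Lyra, Ivy, 36, x3, 1987, 27, 7), (Lyra, Ivy, 36, x3, 1987, 33, 16), (Lyra, Ivy, 36, x3, 1987, 36, 5), (Lyra, Ivy, 36, x3, 1997, 27, 7), (Lyra, Ivy, 36, x3, 1997, 33, 16), (Lyra, Ivy, 36, x3, 1997, 36, 5), (Lyra, Quin, 39, x3, 2004, 27, 7), (Lyra, Quin, 39, x3, 2004, 33, 16), (Lyra, Quin, 39, x3, 2004, 36, 5), (Lyra, Quin, 39, x3, 2008, 27, 7), (Lyra, Quin, 39, x3, 2008, 33, 16), (Lyra, Quin, 39, x3, 2008, 36, 5), (Lyra, Quin, 39, x3, 2023, 27, 7), (Lyra, Quin, 39, x3, 2023, 33, 16), (Lyra, Quin, 39, x3, 2023, 36, 5), (Omega, Quin, 39, qa, 2004, 2, 28), (Omega, Quin, 39, qa, 2008, 2, 28), (Omega, Quin, 39, qa, 2023, 2, 28)}.
Projecting to aid, genre, mid, title, aname (20 duplicate(s) eliminated): {(2, qa, 28, Omega, Quin), (27, p3, 7, Lyra, Ivy), (27, x3, 7, Lyra, Ivy), (27, x3, 7, Lyra, Quin), (33, p3, 16, Lyra, Ivy), (33, x3, 16, Lyra, Ivy), (33, x3, 16, Lyra, Quin), (36, p3, 5, Lyra, Ivy), (36, x3, 5, Lyra, Ivy), (36, x3, 5, Lyra, Quin)}
Apply σ_{aname = Quin}; surviving tuples: {(2, qa, 28, Omega, Quin), (27, x3, 7, Lyra, Quin), (33, x3, 16, Lyra, Quin), (36, x3, 5, Lyra, Quin)}
Projecting to aid, aname: {(2, Quin), (27, Quin), (33, Quin), (36, Quin)}

{(2, Quin), (27, Quin), (33, Quin), (36, Quin)}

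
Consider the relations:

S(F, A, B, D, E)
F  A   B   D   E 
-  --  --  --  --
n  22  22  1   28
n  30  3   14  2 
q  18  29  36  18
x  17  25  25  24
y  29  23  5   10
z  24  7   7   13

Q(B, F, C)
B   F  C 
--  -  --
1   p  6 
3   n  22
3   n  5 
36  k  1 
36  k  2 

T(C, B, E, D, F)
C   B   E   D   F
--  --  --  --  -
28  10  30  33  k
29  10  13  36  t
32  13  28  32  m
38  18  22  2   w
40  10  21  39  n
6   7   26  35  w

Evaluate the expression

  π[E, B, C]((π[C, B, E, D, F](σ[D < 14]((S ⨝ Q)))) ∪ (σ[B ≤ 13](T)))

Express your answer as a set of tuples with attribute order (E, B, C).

S ⋈ Q (natural join on F, B): {(n, 30, 3, 14, 2, 22), (n, 30, 3, 14, 2, 5)}
σ[D < 14]: keep tuples satisfying D < 14 → {}
Keep only column(s) C, B, E, D, F: {}
σ[B ≤ 13]: keep tuples satisfying B ≤ 13 → {(28, 10, 30, 33, k), (29, 10, 13, 36, t), (32, 13, 28, 32, m), (40, 10, 21, 39, n), (6, 7, 26, 35, w)}
Taking the union: {(28, 10, 30, 33, k), (29, 10, 13, 36, t), (32, 13, 28, 32, m), (40, 10, 21, 39, n), (6, 7, 26, 35, w)}
Keep only column(s) E, B, C: {(13, 10, 29), (21, 10, 40), (26, 7, 6), (28, 13, 32), (30, 10, 28)}

{(13, 10, 29), (21, 10, 40), (26, 7, 6), (28, 13, 32), (30, 10, 28)}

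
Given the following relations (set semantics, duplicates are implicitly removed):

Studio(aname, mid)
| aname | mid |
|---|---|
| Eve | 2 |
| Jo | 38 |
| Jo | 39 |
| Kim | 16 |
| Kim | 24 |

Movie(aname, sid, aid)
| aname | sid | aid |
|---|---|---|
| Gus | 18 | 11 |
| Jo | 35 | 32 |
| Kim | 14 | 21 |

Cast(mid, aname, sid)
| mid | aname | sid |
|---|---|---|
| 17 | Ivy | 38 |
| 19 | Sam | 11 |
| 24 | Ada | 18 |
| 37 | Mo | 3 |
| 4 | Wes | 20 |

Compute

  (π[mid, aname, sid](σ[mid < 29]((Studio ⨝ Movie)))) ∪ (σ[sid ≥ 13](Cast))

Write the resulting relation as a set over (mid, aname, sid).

{(16, Kim, 14), (17, Ivy, 38), (24, Ada, 18), (24, Kim, 14), (4, Wes, 20)}

Joining Studio and Movie on aname yields {(Jo, 38, 35, 32), (Jo, 39, 35, 32), (Kim, 16, 14, 21), (Kim, 24, 14, 21)}.
Apply σ_{mid < 29}; surviving tuples: {(Kim, 16, 14, 21), (Kim, 24, 14, 21)}
π[mid, aname, sid]: project onto (mid, aname, sid) → {(16, Kim, 14), (24, Kim, 14)}
Apply σ_{sid ≥ 13}; surviving tuples: {(17, Ivy, 38), (24, Ada, 18), (4, Wes, 20)}
Taking the union: {(16, Kim, 14), (17, Ivy, 38), (24, Ada, 18), (24, Kim, 14), (4, Wes, 20)}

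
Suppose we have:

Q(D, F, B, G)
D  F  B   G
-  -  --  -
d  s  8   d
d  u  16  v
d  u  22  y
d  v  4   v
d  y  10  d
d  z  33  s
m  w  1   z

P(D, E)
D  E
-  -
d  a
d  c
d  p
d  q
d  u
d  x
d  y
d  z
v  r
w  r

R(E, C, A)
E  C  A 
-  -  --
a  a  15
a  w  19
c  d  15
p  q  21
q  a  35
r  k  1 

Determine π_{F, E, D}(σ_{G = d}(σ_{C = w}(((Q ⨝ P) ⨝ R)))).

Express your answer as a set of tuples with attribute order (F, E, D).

{(s, a, d), (y, a, d)}

Q ⋈ P (natural join on D): {(d, s, 8, d, a), (d, s, 8, d, c), (d, s, 8, d, p), (d, s, 8, d, q), (d, s, 8, d, u), (d, s, 8, d, x), (d, s, 8, d, y), (d, s, 8, d, z), (d, u, 16, v, a), (d, u, 16, v, c), (d, u, 16, v, p), (d, u, 16, v, q), (d, u, 16, v, u), (d, u, 16, v, x), (d, u, 16, v, y), (d, u, 16, v, z), (d, u, 22, y, a), (d, u, 22, y, c), (d, u, 22, y, p), (d, u, 22, y, q), (d, u, 22, y, u), (d, u, 22, y, x), (d, u, 22, y, y), (d, u, 22, y, z), (d, v, 4, v, a), (d, v, 4, v, c), (d, v, 4, v, p), (d, v, 4, v, q), (d, v, 4, v, u), (d, v, 4, v, x), (d, v, 4, v, y), (d, v, 4, v, z), (d, y, 10, d, a), (d, y, 10, d, c), (d, y, 10, d, p), (d, y, 10, d, q), (d, y, 10, d, u), (d, y, 10, d, x), (d, y, 10, d, y), (d, y, 10, d, z), (d, z, 33, s, a), (d, z, 33, s, c), (d, z, 33, s, p), (d, z, 33, s, q), (d, z, 33, s, u), (d, z, 33, s, x), (d, z, 33, s, y), (d, z, 33, s, z)}
(Q ⨝ P) ⋈ R (natural join on E): {(d, s, 8, d, a, a, 15), (d, s, 8, d, a, w, 19), (d, s, 8, d, c, d, 15), (d, s, 8, d, p, q, 21), (d, s, 8, d, q, a, 35), (d, u, 16, v, a, a, 15), (d, u, 16, v, a, w, 19), (d, u, 16, v, c, d, 15), (d, u, 16, v, p, q, 21), (d, u, 16, v, q, a, 35), (d, u, 22, y, a, a, 15), (d, u, 22, y, a, w, 19), (d, u, 22, y, c, d, 15), (d, u, 22, y, p, q, 21), (d, u, 22, y, q, a, 35), (d, v, 4, v, a, a, 15), (d, v, 4, v, a, w, 19), (d, v, 4, v, c, d, 15), (d, v, 4, v, p, q, 21), (d, v, 4, v, q, a, 35), (d, y, 10, d, a, a, 15), (d, y, 10, d, a, w, 19), (d, y, 10, d, c, d, 15), (d, y, 10, d, p, q, 21), (d, y, 10, d, q, a, 35), (d, z, 33, s, a, a, 15), (d, z, 33, s, a, w, 19), (d, z, 33, s, c, d, 15), (d, z, 33, s, p, q, 21), (d, z, 33, s, q, a, 35)}
Filtering on C = w leaves {(d, s, 8, d, a, w, 19), (d, u, 16, v, a, w, 19), (d, u, 22, y, a, w, 19), (d, v, 4, v, a, w, 19), (d, y, 10, d, a, w, 19), (d, z, 33, s, a, w, 19)}.
Filtering on G = d leaves {(d, s, 8, d, a, w, 19), (d, y, 10, d, a, w, 19)}.
Keep only column(s) F, E, D: {(s, a, d), (y, a, d)}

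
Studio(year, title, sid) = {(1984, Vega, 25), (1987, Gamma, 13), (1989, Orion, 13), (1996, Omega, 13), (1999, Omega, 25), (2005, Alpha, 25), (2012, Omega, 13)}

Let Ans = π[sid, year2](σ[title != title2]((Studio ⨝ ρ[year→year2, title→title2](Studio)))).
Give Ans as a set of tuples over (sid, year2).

{(13, 1987), (13, 1989), (13, 1996), (13, 2012), (25, 1984), (25, 1999), (25, 2005)}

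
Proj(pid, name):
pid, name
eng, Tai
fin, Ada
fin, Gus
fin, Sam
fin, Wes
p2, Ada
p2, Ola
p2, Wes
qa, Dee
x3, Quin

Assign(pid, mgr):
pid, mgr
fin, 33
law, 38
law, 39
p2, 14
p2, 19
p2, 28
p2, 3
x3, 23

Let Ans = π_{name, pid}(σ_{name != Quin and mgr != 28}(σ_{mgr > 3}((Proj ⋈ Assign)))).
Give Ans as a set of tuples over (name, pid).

Joining Proj and Assign on pid yields {(fin, Ada, 33), (fin, Gus, 33), (fin, Sam, 33), (fin, Wes, 33), (p2, Ada, 14), (p2, Ada, 19), (p2, Ada, 28), (p2, Ada, 3), (p2, Ola, 14), (p2, Ola, 19), (p2, Ola, 28), (p2, Ola, 3), (p2, Wes, 14), (p2, Wes, 19), (p2, Wes, 28), (p2, Wes, 3), (x3, Quin, 23)}.
Apply σ_{mgr > 3}; surviving tuples: {(fin, Ada, 33), (fin, Gus, 33), (fin, Sam, 33), (fin, Wes, 33), (p2, Ada, 14), (p2, Ada, 19), (p2, Ada, 28), (p2, Ola, 14), (p2, Ola, 19), (p2, Ola, 28), (p2, Wes, 14), (p2, Wes, 19), (p2, Wes, 28), (x3, Quin, 23)}
Apply σ_{name != Quin and mgr != 28}; surviving tuples: {(fin, Ada, 33), (fin, Gus, 33), (fin, Sam, 33), (fin, Wes, 33), (p2, Ada, 14), (p2, Ada, 19), (p2, Ola, 14), (p2, Ola, 19), (p2, Wes, 14), (p2, Wes, 19)}
Keep only column(s) name, pid (3 duplicate(s) eliminated): {(Ada, fin), (Ada, p2), (Gus, fin), (Ola, p2), (Sam, fin), (Wes, fin), (Wes, p2)}

{(Ada, fin), (Ada, p2), (Gus, fin), (Ola, p2), (Sam, fin), (Wes, fin), (Wes, p2)}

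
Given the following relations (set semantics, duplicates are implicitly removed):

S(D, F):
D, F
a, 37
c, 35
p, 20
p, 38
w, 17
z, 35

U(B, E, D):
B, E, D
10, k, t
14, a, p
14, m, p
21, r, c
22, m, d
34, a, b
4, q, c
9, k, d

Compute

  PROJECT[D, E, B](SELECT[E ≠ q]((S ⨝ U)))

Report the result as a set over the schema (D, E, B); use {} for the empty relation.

{(c, r, 21), (p, a, 14), (p, m, 14)}

Joining S and U on D yields {(c, 35, 21, r), (c, 35, 4, q), (p, 20, 14, a), (p, 20, 14, m), (p, 38, 14, a), (p, 38, 14, m)}.
σ[E ≠ q]: keep tuples satisfying E ≠ q → {(c, 35, 21, r), (p, 20, 14, a), (p, 20, 14, m), (p, 38, 14, a), (p, 38, 14, m)}
Projecting to D, E, B (2 duplicate(s) eliminated): {(c, r, 21), (p, a, 14), (p, m, 14)}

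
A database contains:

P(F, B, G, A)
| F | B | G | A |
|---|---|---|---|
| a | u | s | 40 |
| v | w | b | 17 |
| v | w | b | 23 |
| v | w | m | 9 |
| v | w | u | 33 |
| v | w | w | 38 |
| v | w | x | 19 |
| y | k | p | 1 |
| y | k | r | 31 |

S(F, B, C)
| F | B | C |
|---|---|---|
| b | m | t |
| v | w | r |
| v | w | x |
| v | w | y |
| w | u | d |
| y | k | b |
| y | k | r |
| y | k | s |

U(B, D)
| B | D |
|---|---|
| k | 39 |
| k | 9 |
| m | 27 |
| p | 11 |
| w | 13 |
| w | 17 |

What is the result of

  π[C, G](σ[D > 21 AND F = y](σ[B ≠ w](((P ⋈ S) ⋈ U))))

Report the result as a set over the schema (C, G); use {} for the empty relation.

{(b, p), (b, r), (r, p), (r, r), (s, p), (s, r)}

P ⋈ S (natural join on F, B): {(v, w, b, 17, r), (v, w, b, 17, x), (v, w, b, 17, y), (v, w, b, 23, r), (v, w, b, 23, x), (v, w, b, 23, y), (v, w, m, 9, r), (v, w, m, 9, x), (v, w, m, 9, y), (v, w, u, 33, r), (v, w, u, 33, x), (v, w, u, 33, y), (v, w, w, 38, r), (v, w, w, 38, x), (v, w, w, 38, y), (v, w, x, 19, r), (v, w, x, 19, x), (v, w, x, 19, y), (y, k, p, 1, b), (y, k, p, 1, r), (y, k, p, 1, s), (y, k, r, 31, b), (y, k, r, 31, r), (y, k, r, 31, s)}
(P ⋈ S) ⋈ U (natural join on B): {(v, w, b, 17, r, 13), (v, w, b, 17, r, 17), (v, w, b, 17, x, 13), (v, w, b, 17, x, 17), (v, w, b, 17, y, 13), (v, w, b, 17, y, 17), (v, w, b, 23, r, 13), (v, w, b, 23, r, 17), (v, w, b, 23, x, 13), (v, w, b, 23, x, 17), (v, w, b, 23, y, 13), (v, w, b, 23, y, 17), (v, w, m, 9, r, 13), (v, w, m, 9, r, 17), (v, w, m, 9, x, 13), (v, w, m, 9, x, 17), (v, w, m, 9, y, 13), (v, w, m, 9, y, 17), (v, w, u, 33, r, 13), (v, w, u, 33, r, 17), (v, w, u, 33, x, 13), (v, w, u, 33, x, 17), (v, w, u, 33, y, 13), (v, w, u, 33, y, 17), (v, w, w, 38, r, 13), (v, w, w, 38, r, 17), (v, w, w, 38, x, 13), (v, w, w, 38, x, 17), (v, w, w, 38, y, 13), (v, w, w, 38, y, 17), (v, w, x, 19, r, 13), (v, w, x, 19, r, 17), (v, w, x, 19, x, 13), (v, w, x, 19, x, 17), (v, w, x, 19, y, 13), (v, w, x, 19, y, 17), (y, k, p, 1, b, 39), (y, k, p, 1, b, 9), (y, k, p, 1, r, 39), (y, k, p, 1, r, 9), (y, k, p, 1, s, 39), (y, k, p, 1, s, 9), (y, k, r, 31, b, 39), (y, k, r, 31, b, 9), (y, k, r, 31, r, 39), (y, k, r, 31, r, 9), (y, k, r, 31, s, 39), (y, k, r, 31, s, 9)}
Filtering on B ≠ w leaves {(y, k, p, 1, b, 39), (y, k, p, 1, b, 9), (y, k, p, 1, r, 39), (y, k, p, 1, r, 9), (y, k, p, 1, s, 39), (y, k, p, 1, s, 9), (y, k, r, 31, b, 39), (y, k, r, 31, b, 9), (y, k, r, 31, r, 39), (y, k, r, 31, r, 9), (y, k, r, 31, s, 39), (y, k, r, 31, s, 9)}.
Filtering on D > 21 AND F = y leaves {(y, k, p, 1, b, 39), (y, k, p, 1, r, 39), (y, k, p, 1, s, 39), (y, k, r, 31, b, 39), (y, k, r, 31, r, 39), (y, k, r, 31, s, 39)}.
π_{C, G} gives {(b, p), (b, r), (r, p), (r, r), (s, p), (s, r)}.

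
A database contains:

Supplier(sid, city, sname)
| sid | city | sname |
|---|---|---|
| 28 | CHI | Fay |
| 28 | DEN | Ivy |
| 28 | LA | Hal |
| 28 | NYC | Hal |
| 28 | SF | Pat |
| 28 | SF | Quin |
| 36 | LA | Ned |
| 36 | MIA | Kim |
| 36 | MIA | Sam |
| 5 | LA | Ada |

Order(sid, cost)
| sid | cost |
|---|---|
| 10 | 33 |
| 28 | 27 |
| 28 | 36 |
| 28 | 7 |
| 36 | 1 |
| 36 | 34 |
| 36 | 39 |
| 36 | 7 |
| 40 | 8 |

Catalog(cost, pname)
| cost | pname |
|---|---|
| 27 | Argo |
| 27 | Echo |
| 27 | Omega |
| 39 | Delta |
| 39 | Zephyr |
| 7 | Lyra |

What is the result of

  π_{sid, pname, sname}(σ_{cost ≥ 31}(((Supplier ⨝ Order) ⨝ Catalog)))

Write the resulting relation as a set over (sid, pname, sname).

{(36, Delta, Kim), (36, Delta, Ned), (36, Delta, Sam), (36, Zephyr, Kim), (36, Zephyr, Ned), (36, Zephyr, Sam)}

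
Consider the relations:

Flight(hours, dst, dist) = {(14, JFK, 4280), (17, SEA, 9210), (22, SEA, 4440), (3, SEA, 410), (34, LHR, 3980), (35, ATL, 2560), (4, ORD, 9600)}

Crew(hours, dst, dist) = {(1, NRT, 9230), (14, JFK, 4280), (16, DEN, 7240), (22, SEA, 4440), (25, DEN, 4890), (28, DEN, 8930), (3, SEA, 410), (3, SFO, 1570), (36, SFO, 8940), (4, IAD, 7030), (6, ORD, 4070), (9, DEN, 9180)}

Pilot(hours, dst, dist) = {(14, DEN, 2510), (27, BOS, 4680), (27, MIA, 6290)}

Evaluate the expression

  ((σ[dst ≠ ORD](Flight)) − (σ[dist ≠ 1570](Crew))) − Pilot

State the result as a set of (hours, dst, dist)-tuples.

{(17, SEA, 9210), (34, LHR, 3980), (35, ATL, 2560)}

Filtering on dst ≠ ORD leaves {(14, JFK, 4280), (17, SEA, 9210), (22, SEA, 4440), (3, SEA, 410), (34, LHR, 3980), (35, ATL, 2560)}.
Filtering on dist ≠ 1570 leaves {(1, NRT, 9230), (14, JFK, 4280), (16, DEN, 7240), (22, SEA, 4440), (25, DEN, 4890), (28, DEN, 8930), (3, SEA, 410), (36, SFO, 8940), (4, IAD, 7030), (6, ORD, 4070), (9, DEN, 9180)}.
Taking the difference: {(17, SEA, 9210), (34, LHR, 3980), (35, ATL, 2560)}
Taking the difference: {(17, SEA, 9210), (34, LHR, 3980), (35, ATL, 2560)}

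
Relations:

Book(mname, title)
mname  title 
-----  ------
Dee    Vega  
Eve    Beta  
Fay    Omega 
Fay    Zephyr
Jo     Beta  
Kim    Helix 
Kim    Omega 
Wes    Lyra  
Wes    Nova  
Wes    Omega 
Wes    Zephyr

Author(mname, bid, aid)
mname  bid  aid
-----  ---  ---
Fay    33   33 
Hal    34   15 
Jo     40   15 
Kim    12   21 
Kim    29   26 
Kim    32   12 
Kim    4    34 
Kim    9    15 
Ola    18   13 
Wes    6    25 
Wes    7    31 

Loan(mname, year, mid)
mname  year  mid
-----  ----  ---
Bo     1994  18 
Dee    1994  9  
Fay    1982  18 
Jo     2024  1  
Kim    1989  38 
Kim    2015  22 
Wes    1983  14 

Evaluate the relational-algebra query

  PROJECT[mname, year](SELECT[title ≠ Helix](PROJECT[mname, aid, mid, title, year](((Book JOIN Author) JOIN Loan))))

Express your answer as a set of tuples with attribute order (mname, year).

Natural join on mname: {(Fay, Omega, 33, 33), (Fay, Zephyr, 33, 33), (Jo, Beta, 40, 15), (Kim, Helix, 12, 21), (Kim, Helix, 29, 26), (Kim, Helix, 32, 12), (Kim, Helix, 4, 34), (Kim, Helix, 9, 15), (Kim, Omega, 12, 21), (Kim, Omega, 29, 26), (Kim, Omega, 32, 12), (Kim, Omega, 4, 34), (Kim, Omega, 9, 15), (Wes, Lyra, 6, 25), (Wes, Lyra, 7, 31), (Wes, Nova, 6, 25), (Wes, Nova, 7, 31), (Wes, Omega, 6, 25), (Wes, Omega, 7, 31), (Wes, Zephyr, 6, 25), (Wes, Zephyr, 7, 31)}
Natural join on mname: {(Fay, Omega, 33, 33, 1982, 18), (Fay, Zephyr, 33, 33, 1982, 18), (Jo, Beta, 40, 15, 2024, 1), (Kim, Helix, 12, 21, 1989, 38), (Kim, Helix, 12, 21, 2015, 22), (Kim, Helix, 29, 26, 1989, 38), (Kim, Helix, 29, 26, 2015, 22), (Kim, Helix, 32, 12, 1989, 38), (Kim, Helix, 32, 12, 2015, 22), (Kim, Helix, 4, 34, 1989, 38), (Kim, Helix, 4, 34, 2015, 22), (Kim, Helix, 9, 15, 1989, 38), (Kim, Helix, 9, 15, 2015, 22), (Kim, Omega, 12, 21, 1989, 38), (Kim, Omega, 12, 21, 2015, 22), (Kim, Omega, 29, 26, 1989, 38), (Kim, Omega, 29, 26, 2015, 22), (Kim, Omega, 32, 12, 1989, 38), (Kim, Omega, 32, 12, 2015, 22), (Kim, Omega, 4, 34, 1989, 38), (Kim, Omega, 4, 34, 2015, 22), (Kim, Omega, 9, 15, 1989, 38), (Kim, Omega, 9, 15, 2015, 22), (Wes, Lyra, 6, 25, 1983, 14), (Wes, Lyra, 7, 31, 1983, 14), (Wes, Nova, 6, 25, 1983, 14), (Wes, Nova, 7, 31, 1983, 14), (Wes, Omega, 6, 25, 1983, 14), (Wes, Omega, 7, 31, 1983, 14), (Wes, Zephyr, 6, 25, 1983, 14), (Wes, Zephyr, 7, 31, 1983, 14)}
Projecting to mname, aid, mid, title, year: {(Fay, 33, 18, Omega, 1982), (Fay, 33, 18, Zephyr, 1982), (Jo, 15, 1, Beta, 2024), (Kim, 12, 22, Helix, 2015), (Kim, 12, 22, Omega, 2015), (Kim, 12, 38, Helix, 1989), (Kim, 12, 38, Omega, 1989), (Kim, 15, 22, Helix, 2015), (Kim, 15, 22, Omega, 2015), (Kim, 15, 38, Helix, 1989), (Kim, 15, 38, Omega, 1989), (Kim, 21, 22, Helix, 2015), (Kim, 21, 22, Omega, 2015), (Kim, 21, 38, Helix, 1989), (Kim, 21, 38, Omega, 1989), (Kim, 26, 22, Helix, 2015), (Kim, 26, 22, Omega, 2015), (Kim, 26, 38, Helix, 1989), (Kim, 26, 38, Omega, 1989), (Kim, 34, 22, Helix, 2015), (Kim, 34, 22, Omega, 2015), (Kim, 34, 38, Helix, 1989), (Kim, 34, 38, Omega, 1989), (Wes, 25, 14, Lyra, 1983), (Wes, 25, 14, Nova, 1983), (Wes, 25, 14, Omega, 1983), (Wes, 25, 14, Zephyr, 1983), (Wes, 31, 14, Lyra, 1983), (Wes, 31, 14, Nova, 1983), (Wes, 31, 14, Omega, 1983), (Wes, 31, 14, Zephyr, 1983)}
Selection title ≠ Helix: {(Fay, 33, 18, Omega, 1982), (Fay, 33, 18, Zephyr, 1982), (Jo, 15, 1, Beta, 2024), (Kim, 12, 22, Omega, 2015), (Kim, 12, 38, Omega, 1989), (Kim, 15, 22, Omega, 2015), (Kim, 15, 38, Omega, 1989), (Kim, 21, 22, Omega, 2015), (Kim, 21, 38, Omega, 1989), (Kim, 26, 22, Omega, 2015), (Kim, 26, 38, Omega, 1989), (Kim, 34, 22, Omega, 2015), (Kim, 34, 38, Omega, 1989), (Wes, 25, 14, Lyra, 1983), (Wes, 25, 14, Nova, 1983), (Wes, 25, 14, Omega, 1983), (Wes, 25, 14, Zephyr, 1983), (Wes, 31, 14, Lyra, 1983), (Wes, 31, 14, Nova, 1983), (Wes, 31, 14, Omega, 1983), (Wes, 31, 14, Zephyr, 1983)}
Projecting to mname, year (16 duplicate(s) eliminated): {(Fay, 1982), (Jo, 2024), (Kim, 1989), (Kim, 2015), (Wes, 1983)}

{(Fay, 1982), (Jo, 2024), (Kim, 1989), (Kim, 2015), (Wes, 1983)}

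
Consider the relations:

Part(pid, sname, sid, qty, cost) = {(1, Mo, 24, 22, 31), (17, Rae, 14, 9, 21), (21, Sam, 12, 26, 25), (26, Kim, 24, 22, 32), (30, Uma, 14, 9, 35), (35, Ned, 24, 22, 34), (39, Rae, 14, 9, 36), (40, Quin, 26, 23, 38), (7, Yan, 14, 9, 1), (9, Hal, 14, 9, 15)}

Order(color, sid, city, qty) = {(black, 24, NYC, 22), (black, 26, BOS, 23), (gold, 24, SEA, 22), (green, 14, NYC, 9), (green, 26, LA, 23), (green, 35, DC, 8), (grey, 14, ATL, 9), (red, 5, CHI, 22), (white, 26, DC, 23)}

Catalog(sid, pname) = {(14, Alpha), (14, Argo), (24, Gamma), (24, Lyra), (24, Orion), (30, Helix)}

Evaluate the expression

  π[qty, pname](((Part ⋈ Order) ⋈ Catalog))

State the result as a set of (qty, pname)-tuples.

{(22, Gamma), (22, Lyra), (22, Orion), (9, Alpha), (9, Argo)}

Natural join on sid, qty: {(1, Mo, 24, 22, 31, black, NYC), (1, Mo, 24, 22, 31, gold, SEA), (17, Rae, 14, 9, 21, green, NYC), (17, Rae, 14, 9, 21, grey, ATL), (26, Kim, 24, 22, 32, black, NYC), (26, Kim, 24, 22, 32, gold, SEA), (30, Uma, 14, 9, 35, green, NYC), (30, Uma, 14, 9, 35, grey, ATL), (35, Ned, 24, 22, 34, black, NYC), (35, Ned, 24, 22, 34, gold, SEA), (39, Rae, 14, 9, 36, green, NYC), (39, Rae, 14, 9, 36, grey, ATL), (40, Quin, 26, 23, 38, black, BOS), (40, Quin, 26, 23, 38, green, LA), (40, Quin, 26, 23, 38, white, DC), (7, Yan, 14, 9, 1, green, NYC), (7, Yan, 14, 9, 1, grey, ATL), (9, Hal, 14, 9, 15, green, NYC), (9, Hal, 14, 9, 15, grey, ATL)}
Natural join on sid: {(1, Mo, 24, 22, 31, black, NYC, Gamma), (1, Mo, 24, 22, 31, black, NYC, Lyra), (1, Mo, 24, 22, 31, black, NYC, Orion), (1, Mo, 24, 22, 31, gold, SEA, Gamma), (1, Mo, 24, 22, 31, gold, SEA, Lyra), (1, Mo, 24, 22, 31, gold, SEA, Orion), (17, Rae, 14, 9, 21, green, NYC, Alpha), (17, Rae, 14, 9, 21, green, NYC, Argo), (17, Rae, 14, 9, 21, grey, ATL, Alpha), (17, Rae, 14, 9, 21, grey, ATL, Argo), (26, Kim, 24, 22, 32, black, NYC, Gamma), (26, Kim, 24, 22, 32, black, NYC, Lyra), (26, Kim, 24, 22, 32, black, NYC, Orion), (26, Kim, 24, 22, 32, gold, SEA, Gamma), (26, Kim, 24, 22, 32, gold, SEA, Lyra), (26, Kim, 24, 22, 32, gold, SEA, Orion), (30, Uma, 14, 9, 35, green, NYC, Alpha), (30, Uma, 14, 9, 35, green, NYC, Argo), (30, Uma, 14, 9, 35, grey, ATL, Alpha), (30, Uma, 14, 9, 35, grey, ATL, Argo), (35, Ned, 24, 22, 34, black, NYC, Gamma), (35, Ned, 24, 22, 34, black, NYC, Lyra), (35, Ned, 24, 22, 34, black, NYC, Orion), (35, Ned, 24, 22, 34, gold, SEA, Gamma), (35, Ned, 24, 22, 34, gold, SEA, Lyra), (35, Ned, 24, 22, 34, gold, SEA, Orion), (39, Rae, 14, 9, 36, green, NYC, Alpha), (39, Rae, 14, 9, 36, green, NYC, Argo), (39, Rae, 14, 9, 36, grey, ATL, Alpha), (39, Rae, 14, 9, 36, grey, ATL, Argo), (7, Yan, 14, 9, 1, green, NYC, Alpha), (7, Yan, 14, 9, 1, green, NYC, Argo), (7, Yan, 14, 9, 1, grey, ATL, Alpha), (7, Yan, 14, 9, 1, grey, ATL, Argo), (9, Hal, 14, 9, 15, green, NYC, Alpha), (9, Hal, 14, 9, 15, green, NYC, Argo), (9, Hal, 14, 9, 15, grey, ATL, Alpha), (9, Hal, 14, 9, 15, grey, ATL, Argo)}
Keep only column(s) qty, pname (33 duplicate(s) eliminated): {(22, Gamma), (22, Lyra), (22, Orion), (9, Alpha), (9, Argo)}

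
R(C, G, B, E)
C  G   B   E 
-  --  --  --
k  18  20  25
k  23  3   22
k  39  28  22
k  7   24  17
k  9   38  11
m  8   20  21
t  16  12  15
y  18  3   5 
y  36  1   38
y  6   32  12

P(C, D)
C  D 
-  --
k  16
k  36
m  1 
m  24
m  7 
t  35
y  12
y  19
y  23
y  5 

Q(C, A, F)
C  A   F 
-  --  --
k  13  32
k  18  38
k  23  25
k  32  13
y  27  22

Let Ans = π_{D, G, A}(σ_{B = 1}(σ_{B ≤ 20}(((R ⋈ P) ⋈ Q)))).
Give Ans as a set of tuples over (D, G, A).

{(12, 36, 27), (19, 36, 27), (23, 36, 27), (5, 36, 27)}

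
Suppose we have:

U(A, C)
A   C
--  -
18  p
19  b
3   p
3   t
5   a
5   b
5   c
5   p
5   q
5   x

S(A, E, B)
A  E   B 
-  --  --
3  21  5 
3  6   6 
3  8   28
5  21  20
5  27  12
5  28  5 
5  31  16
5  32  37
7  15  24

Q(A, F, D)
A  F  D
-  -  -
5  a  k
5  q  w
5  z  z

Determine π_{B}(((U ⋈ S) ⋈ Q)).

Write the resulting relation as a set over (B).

Joining U and S on A yields {(3, p, 21, 5), (3, p, 6, 6), (3, p, 8, 28), (3, t, 21, 5), (3, t, 6, 6), (3, t, 8, 28), (5, a, 21, 20), (5, a, 27, 12), (5, a, 28, 5), (5, a, 31, 16), (5, a, 32, 37), (5, b, 21, 20), (5, b, 27, 12), (5, b, 28, 5), (5, b, 31, 16), (5, b, 32, 37), (5, c, 21, 20), (5, c, 27, 12), (5, c, 28, 5), (5, c, 31, 16), (5, c, 32, 37), (5, p, 21, 20), (5, p, 27, 12), (5, p, 28, 5), (5, p, 31, 16), (5, p, 32, 37), (5, q, 21, 20), (5, q, 27, 12), (5, q, 28, 5), (5, q, 31, 16), (5, q, 32, 37), (5, x, 21, 20), (5, x, 27, 12), (5, x, 28, 5), (5, x, 31, 16), (5, x, 32, 37)}.
Joining (U ⋈ S) and Q on A yields {(5, a, 21, 20, a, k), (5, a, 21, 20, q, w), (5, a, 21, 20, z, z), (5, a, 27, 12, a, k), (5, a, 27, 12, q, w), (5, a, 27, 12, z, z), (5, a, 28, 5, a, k), (5, a, 28, 5, q, w), (5, a, 28, 5, z, z), (5, a, 31, 16, a, k), (5, a, 31, 16, q, w), (5, a, 31, 16, z, z), (5, a, 32, 37, a, k), (5, a, 32, 37, q, w), (5, a, 32, 37, z, z), (5, b, 21, 20, a, k), (5, b, 21, 20, q, w), (5, b, 21, 20, z, z), (5, b, 27, 12, a, k), (5, b, 27, 12, q, w), (5, b, 27, 12, z, z), (5, b, 28, 5, a, k), (5, b, 28, 5, q, w), (5, b, 28, 5, z, z), (5, b, 31, 16, a, k), (5, b, 31, 16, q, w), (5, b, 31, 16, z, z), (5, b, 32, 37, a, k), (5, b, 32, 37, q, w), (5, b, 32, 37, z, z), (5, c, 21, 20, a, k), (5, c, 21, 20, q, w), (5, c, 21, 20, z, z), (5, c, 27, 12, a, k), (5, c, 27, 12, q, w), (5, c, 27, 12, z, z), (5, c, 28, 5, a, k), (5, c, 28, 5, q, w), (5, c, 28, 5, z, z), (5, c, 31, 16, a, k), (5, c, 31, 16, q, w), (5, c, 31, 16, z, z), (5, c, 32, 37, a, k), (5, c, 32, 37, q, w), (5, c, 32, 37, z, z), (5, p, 21, 20, a, k), (5, p, 21, 20, q, w), (5, p, 21, 20, z, z), (5, p, 27, 12, a, k), (5, p, 27, 12, q, w), (5, p, 27, 12, z, z), (5, p, 28, 5, a, k), (5, p, 28, 5, q, w), (5, p, 28, 5, z, z), (5, p, 31, 16, a, k), (5, p, 31, 16, q, w), (5, p, 31, 16, z, z), (5, p, 32, 37, a, k), (5, p, 32, 37, q, w), (5, p, 32, 37, z, z), (5, q, 21, 20, a, k), (5, q, 21, 20, q, w), (5, q, 21, 20, z, z), (5, q, 27, 12, a, k), (5, q, 27, 12, q, w), (5, q, 27, 12, z, z), (5, q, 28, 5, a, k), (5, q, 28, 5, q, w), (5, q, 28, 5, z, z), (5, q, 31, 16, a, k), (5, q, 31, 16, q, w), (5, q, 31, 16, z, z), (5, q, 32, 37, a, k), (5, q, 32, 37, q, w), (5, q, 32, 37, z, z), (5, x, 21, 20, a, k), (5, x, 21, 20, q, w), (5, x, 21, 20, z, z), (5, x, 27, 12, a, k), (5, x, 27, 12, q, w), (5, x, 27, 12, z, z), (5, x, 28, 5, a, k), (5, x, 28, 5, q, w), (5, x, 28, 5, z, z), (5, x, 31, 16, a, k), (5, x, 31, 16, q, w), (5, x, 31, 16, z, z), (5, x, 32, 37, a, k), (5, x, 32, 37, q, w), (5, x, 32, 37, z, z)}.
π[B]: project onto (B) (85 duplicate(s) eliminated) → {12, 16, 20, 37, 5}

{12, 16, 20, 37, 5}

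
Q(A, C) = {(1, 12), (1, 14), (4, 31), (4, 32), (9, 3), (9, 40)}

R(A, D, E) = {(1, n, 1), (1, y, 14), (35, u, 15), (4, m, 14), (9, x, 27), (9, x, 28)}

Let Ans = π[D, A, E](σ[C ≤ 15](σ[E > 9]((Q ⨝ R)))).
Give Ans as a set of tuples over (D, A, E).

{(x, 9, 27), (x, 9, 28), (y, 1, 14)}

Joining Q and R on A yields {(1, 12, n, 1), (1, 12, y, 14), (1, 14, n, 1), (1, 14, y, 14), (4, 31, m, 14), (4, 32, m, 14), (9, 3, x, 27), (9, 3, x, 28), (9, 40, x, 27), (9, 40, x, 28)}.
σ[E > 9]: keep tuples satisfying E > 9 → {(1, 12, y, 14), (1, 14, y, 14), (4, 31, m, 14), (4, 32, m, 14), (9, 3, x, 27), (9, 3, x, 28), (9, 40, x, 27), (9, 40, x, 28)}
σ[C ≤ 15]: keep tuples satisfying C ≤ 15 → {(1, 12, y, 14), (1, 14, y, 14), (9, 3, x, 27), (9, 3, x, 28)}
π_{D, A, E} gives {(x, 9, 27), (x, 9, 28), (y, 1, 14)} (1 duplicate(s) eliminated).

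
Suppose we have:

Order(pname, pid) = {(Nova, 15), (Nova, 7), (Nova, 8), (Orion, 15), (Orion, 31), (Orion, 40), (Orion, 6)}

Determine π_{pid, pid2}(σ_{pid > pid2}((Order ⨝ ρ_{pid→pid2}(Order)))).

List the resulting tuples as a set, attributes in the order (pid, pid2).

ρ[pid→pid2]: schema becomes (pname, pid2); tuples unchanged.
Natural join on pname: {(Nova, 15, 15), (Nova, 15, 7), (Nova, 15, 8), (Nova, 7, 15), (Nova, 7, 7), (Nova, 7, 8), (Nova, 8, 15), (Nova, 8, 7), (Nova, 8, 8), (Orion, 15, 15), (Orion, 15, 31), (Orion, 15, 40), (Orion, 15, 6), (Orion, 31, 15), (Orion, 31, 31), (Orion, 31, 40), (Orion, 31, 6), (Orion, 40, 15), (Orion, 40, 31), (Orion, 40, 40), (Orion, 40, 6), (Orion, 6, 15), (Orion, 6, 31), (Orion, 6, 40), (Orion, 6, 6)}
Apply σ_{pid > pid2}; surviving tuples: {(Nova, 15, 7), (Nova, 15, 8), (Nova, 8, 7), (Orion, 15, 6), (Orion, 31, 15), (Orion, 31, 6), (Orion, 40, 15), (Orion, 40, 31), (Orion, 40, 6)}
π_{pid, pid2} gives {(15, 6), (15, 7), (15, 8), (31, 15), (31, 6), (40, 15), (40, 31), (40, 6), (8, 7)}.

{(15, 6), (15, 7), (15, 8), (31, 15), (31, 6), (40, 15), (40, 31), (40, 6), (8, 7)}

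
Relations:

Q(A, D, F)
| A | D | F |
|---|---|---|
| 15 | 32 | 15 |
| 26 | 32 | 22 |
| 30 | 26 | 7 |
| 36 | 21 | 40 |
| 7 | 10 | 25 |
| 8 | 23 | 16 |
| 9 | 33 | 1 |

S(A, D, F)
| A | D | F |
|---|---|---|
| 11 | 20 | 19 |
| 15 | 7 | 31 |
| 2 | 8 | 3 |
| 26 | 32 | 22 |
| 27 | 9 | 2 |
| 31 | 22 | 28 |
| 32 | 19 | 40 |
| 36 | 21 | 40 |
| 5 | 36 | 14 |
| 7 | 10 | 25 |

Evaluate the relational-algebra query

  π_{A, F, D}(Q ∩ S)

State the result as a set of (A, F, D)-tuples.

{(26, 22, 32), (36, 40, 21), (7, 25, 10)}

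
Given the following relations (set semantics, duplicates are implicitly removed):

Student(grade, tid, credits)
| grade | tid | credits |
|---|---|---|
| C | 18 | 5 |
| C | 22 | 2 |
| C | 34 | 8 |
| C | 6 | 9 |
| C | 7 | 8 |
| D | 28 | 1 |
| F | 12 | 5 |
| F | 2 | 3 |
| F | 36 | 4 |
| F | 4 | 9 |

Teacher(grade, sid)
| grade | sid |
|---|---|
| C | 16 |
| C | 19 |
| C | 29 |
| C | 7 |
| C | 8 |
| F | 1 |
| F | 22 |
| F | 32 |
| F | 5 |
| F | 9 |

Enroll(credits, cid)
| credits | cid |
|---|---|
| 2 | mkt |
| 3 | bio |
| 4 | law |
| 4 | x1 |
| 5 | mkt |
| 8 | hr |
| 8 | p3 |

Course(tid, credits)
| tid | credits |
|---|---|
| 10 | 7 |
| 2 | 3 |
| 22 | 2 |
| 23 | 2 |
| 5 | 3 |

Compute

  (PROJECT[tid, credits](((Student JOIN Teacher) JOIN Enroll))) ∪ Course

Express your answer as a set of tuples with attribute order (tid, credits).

{(10, 7), (12, 5), (18, 5), (2, 3), (22, 2), (23, 2), (34, 8), (36, 4), (5, 3), (7, 8)}

Student ⋈ Teacher (natural join on grade): {(C, 18, 5, 16), (C, 18, 5, 19), (C, 18, 5, 29), (C, 18, 5, 7), (C, 18, 5, 8), (C, 22, 2, 16), (C, 22, 2, 19), (C, 22, 2, 29), (C, 22, 2, 7), (C, 22, 2, 8), (C, 34, 8, 16), (C, 34, 8, 19), (C, 34, 8, 29), (C, 34, 8, 7), (C, 34, 8, 8), (C, 6, 9, 16), (C, 6, 9, 19), (C, 6, 9, 29), (C, 6, 9, 7), (C, 6, 9, 8), (C, 7, 8, 16), (C, 7, 8, 19), (C, 7, 8, 29), (C, 7, 8, 7), (C, 7, 8, 8), (F, 12, 5, 1), (F, 12, 5, 22), (F, 12, 5, 32), (F, 12, 5, 5), (F, 12, 5, 9), (F, 2, 3, 1), (F, 2, 3, 22), (F, 2, 3, 32), (F, 2, 3, 5), (F, 2, 3, 9), (F, 36, 4, 1), (F, 36, 4, 22), (F, 36, 4, 32), (F, 36, 4, 5), (F, 36, 4, 9), (F, 4, 9, 1), (F, 4, 9, 22), (F, 4, 9, 32), (F, 4, 9, 5), (F, 4, 9, 9)}
(Student JOIN Teacher) ⋈ Enroll (natural join on credits): {(C, 18, 5, 16, mkt), (C, 18, 5, 19, mkt), (C, 18, 5, 29, mkt), (C, 18, 5, 7, mkt), (C, 18, 5, 8, mkt), (C, 22, 2, 16, mkt), (C, 22, 2, 19, mkt), (C, 22, 2, 29, mkt), (C, 22, 2, 7, mkt), (C, 22, 2, 8, mkt), (C, 34, 8, 16, hr), (C, 34, 8, 16, p3), (C, 34, 8, 19, hr), (C, 34, 8, 19, p3), (C, 34, 8, 29, hr), (C, 34, 8, 29, p3), (C, 34, 8, 7, hr), (C, 34, 8, 7, p3), (C, 34, 8, 8, hr), (C, 34, 8, 8, p3), (C, 7, 8, 16, hr), (C, 7, 8, 16, p3), (C, 7, 8, 19, hr), (C, 7, 8, 19, p3), (C, 7, 8, 29, hr), (C, 7, 8, 29, p3), (C, 7, 8, 7, hr), (C, 7, 8, 7, p3), (C, 7, 8, 8, hr), (C, 7, 8, 8, p3), (F, 12, 5, 1, mkt), (F, 12, 5, 22, mkt), (F, 12, 5, 32, mkt), (F, 12, 5, 5, mkt), (F, 12, 5, 9, mkt), (F, 2, 3, 1, bio), (F, 2, 3, 22, bio), (F, 2, 3, 32, bio), (F, 2, 3, 5, bio), (F, 2, 3, 9, bio), (F, 36, 4, 1, law), (F, 36, 4, 1, x1), (F, 36, 4, 22, law), (F, 36, 4, 22, x1), (F, 36, 4, 32, law), (F, 36, 4, 32, x1), (F, 36, 4, 5, law), (F, 36, 4, 5, x1), (F, 36, 4, 9, law), (F, 36, 4, 9, x1)}
π[tid, credits]: project onto (tid, credits) (43 duplicate(s) eliminated) → {(12, 5), (18, 5), (2, 3), (22, 2), (34, 8), (36, 4), (7, 8)}
Set union of the two operands is {(10, 7), (12, 5), (18, 5), (2, 3), (22, 2), (23, 2), (34, 8), (36, 4), (5, 3), (7, 8)}.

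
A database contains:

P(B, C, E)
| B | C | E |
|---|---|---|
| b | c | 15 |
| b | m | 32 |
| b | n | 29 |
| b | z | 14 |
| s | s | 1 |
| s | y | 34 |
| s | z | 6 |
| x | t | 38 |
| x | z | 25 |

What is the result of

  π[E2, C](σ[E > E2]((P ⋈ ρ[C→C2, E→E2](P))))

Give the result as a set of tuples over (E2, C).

{(1, y), (1, z), (14, c), (14, m), (14, n), (15, m), (15, n), (25, t), (29, m), (6, y)}

ρ[C→C2, E→E2]: schema becomes (B, C2, E2); tuples unchanged.
Joining P and ρ[C→C2, E→E2](P) on B yields {(b, c, 15, c, 15), (b, c, 15, m, 32), (b, c, 15, n, 29), (b, c, 15, z, 14), (b, m, 32, c, 15), (b, m, 32, m, 32), (b, m, 32, n, 29), (b, m, 32, z, 14), (b, n, 29, c, 15), (b, n, 29, m, 32), (b, n, 29, n, 29), (b, n, 29, z, 14), (b, z, 14, c, 15), (b, z, 14, m, 32), (b, z, 14, n, 29), (b, z, 14, z, 14), (s, s, 1, s, 1), (s, s, 1, y, 34), (s, s, 1, z, 6), (s, y, 34, s, 1), (s, y, 34, y, 34), (s, y, 34, z, 6), (s, z, 6, s, 1), (s, z, 6, y, 34), (s, z, 6, z, 6), (x, t, 38, t, 38), (x, t, 38, z, 25), (x, z, 25, t, 38), (x, z, 25, z, 25)}.
σ[E > E2]: keep tuples satisfying E > E2 → {(b, c, 15, z, 14), (b, m, 32, c, 15), (b, m, 32, n, 29), (b, m, 32, z, 14), (b, n, 29, c, 15), (b, n, 29, z, 14), (s, y, 34, s, 1), (s, y, 34, z, 6), (s, z, 6, s, 1), (x, t, 38, z, 25)}
π_{E2, C} gives {(1, y), (1, z), (14, c), (14, m), (14, n), (15, m), (15, n), (25, t), (29, m), (6, y)}.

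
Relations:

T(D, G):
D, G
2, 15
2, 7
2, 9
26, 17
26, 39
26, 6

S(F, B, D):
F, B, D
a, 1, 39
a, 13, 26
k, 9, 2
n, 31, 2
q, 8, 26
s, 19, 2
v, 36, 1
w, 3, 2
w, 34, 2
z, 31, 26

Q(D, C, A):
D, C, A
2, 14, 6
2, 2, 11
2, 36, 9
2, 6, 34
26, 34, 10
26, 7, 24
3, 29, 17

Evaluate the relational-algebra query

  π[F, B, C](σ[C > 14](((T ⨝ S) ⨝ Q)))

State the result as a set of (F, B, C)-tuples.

T ⋈ S (natural join on D): {(2, 15, k, 9), (2, 15, n, 31), (2, 15, s, 19), (2, 15, w, 3), (2, 15, w, 34), (2, 7, k, 9), (2, 7, n, 31), (2, 7, s, 19), (2, 7, w, 3), (2, 7, w, 34), (2, 9, k, 9), (2, 9, n, 31), (2, 9, s, 19), (2, 9, w, 3), (2, 9, w, 34), (26, 17, a, 13), (26, 17, q, 8), (26, 17, z, 31), (26, 39, a, 13), (26, 39, q, 8), (26, 39, z, 31), (26, 6, a, 13), (26, 6, q, 8), (26, 6, z, 31)}
(T ⨝ S) ⋈ Q (natural join on D): {(2, 15, k, 9, 14, 6), (2, 15, k, 9, 2, 11), (2, 15, k, 9, 36, 9), (2, 15, k, 9, 6, 34), (2, 15, n, 31, 14, 6), (2, 15, n, 31, 2, 11), (2, 15, n, 31, 36, 9), (2, 15, n, 31, 6, 34), (2, 15, s, 19, 14, 6), (2, 15, s, 19, 2, 11), (2, 15, s, 19, 36, 9), (2, 15, s, 19, 6, 34), (2, 15, w, 3, 14, 6), (2, 15, w, 3, 2, 11), (2, 15, w, 3, 36, 9), (2, 15, w, 3, 6, 34), (2, 15, w, 34, 14, 6), (2, 15, w, 34, 2, 11), (2, 15, w, 34, 36, 9), (2, 15, w, 34, 6, 34), (2, 7, k, 9, 14, 6), (2, 7, k, 9, 2, 11), (2, 7, k, 9, 36, 9), (2, 7, k, 9, 6, 34), (2, 7, n, 31, 14, 6), (2, 7, n, 31, 2, 11), (2, 7, n, 31, 36, 9), (2, 7, n, 31, 6, 34), (2, 7, s, 19, 14, 6), (2, 7, s, 19, 2, 11), (2, 7, s, 19, 36, 9), (2, 7, s, 19, 6, 34), (2, 7, w, 3, 14, 6), (2, 7, w, 3, 2, 11), (2, 7, w, 3, 36, 9), (2, 7, w, 3, 6, 34), (2, 7, w, 34, 14, 6), (2, 7, w, 34, 2, 11), (2, 7, w, 34, 36, 9), (2, 7, w, 34, 6, 34), (2, 9, k, 9, 14, 6), (2, 9, k, 9, 2, 11), (2, 9, k, 9, 36, 9), (2, 9, k, 9, 6, 34), (2, 9, n, 31, 14, 6), (2, 9, n, 31, 2, 11), (2, 9, n, 31, 36, 9), (2, 9, n, 31, 6, 34), (2, 9, s, 19, 14, 6), (2, 9, s, 19, 2, 11), (2, 9, s, 19, 36, 9), (2, 9, s, 19, 6, 34), (2, 9, w, 3, 14, 6), (2, 9, w, 3, 2, 11), (2, 9, w, 3, 36, 9), (2, 9, w, 3, 6, 34), (2, 9, w, 34, 14, 6), (2, 9, w, 34, 2, 11), (2, 9, w, 34, 36, 9), (2, 9, w, 34, 6, 34), (26, 17, a, 13, 34, 10), (26, 17, a, 13, 7, 24), (26, 17, q, 8, 34, 10), (26, 17, q, 8, 7, 24), (26, 17, z, 31, 34, 10), (26, 17, z, 31, 7, 24), (26, 39, a, 13, 34, 10), (26, 39, a, 13, 7, 24), (26, 39, q, 8, 34, 10), (26, 39, q, 8, 7, 24), (26, 39, z, 31, 34, 10), (26, 39, z, 31, 7, 24), (26, 6, a, 13, 34, 10), (26, 6, a, 13, 7, 24), (26, 6, q, 8, 34, 10), (26, 6, q, 8, 7, 24), (26, 6, z, 31, 34, 10), (26, 6, z, 31, 7, 24)}
Selection C > 14: {(2, 15, k, 9, 36, 9), (2, 15, n, 31, 36, 9), (2, 15, s, 19, 36, 9), (2, 15, w, 3, 36, 9), (2, 15, w, 34, 36, 9), (2, 7, k, 9, 36, 9), (2, 7, n, 31, 36, 9), (2, 7, s, 19, 36, 9), (2, 7, w, 3, 36, 9), (2, 7, w, 34, 36, 9), (2, 9, k, 9, 36, 9), (2, 9, n, 31, 36, 9), (2, 9, s, 19, 36, 9), (2, 9, w, 3, 36, 9), (2, 9, w, 34, 36, 9), (26, 17, a, 13, 34, 10), (26, 17, q, 8, 34, 10), (26, 17, z, 31, 34, 10), (26, 39, a, 13, 34, 10), (26, 39, q, 8, 34, 10), (26, 39, z, 31, 34, 10), (26, 6, a, 13, 34, 10), (26, 6, q, 8, 34, 10), (26, 6, z, 31, 34, 10)}
Keep only column(s) F, B, C (16 duplicate(s) eliminated): {(a, 13, 34), (k, 9, 36), (n, 31, 36), (q, 8, 34), (s, 19, 36), (w, 3, 36), (w, 34, 36), (z, 31, 34)}

{(a, 13, 34), (k, 9, 36), (n, 31, 36), (q, 8, 34), (s, 19, 36), (w, 3, 36), (w, 34, 36), (z, 31, 34)}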